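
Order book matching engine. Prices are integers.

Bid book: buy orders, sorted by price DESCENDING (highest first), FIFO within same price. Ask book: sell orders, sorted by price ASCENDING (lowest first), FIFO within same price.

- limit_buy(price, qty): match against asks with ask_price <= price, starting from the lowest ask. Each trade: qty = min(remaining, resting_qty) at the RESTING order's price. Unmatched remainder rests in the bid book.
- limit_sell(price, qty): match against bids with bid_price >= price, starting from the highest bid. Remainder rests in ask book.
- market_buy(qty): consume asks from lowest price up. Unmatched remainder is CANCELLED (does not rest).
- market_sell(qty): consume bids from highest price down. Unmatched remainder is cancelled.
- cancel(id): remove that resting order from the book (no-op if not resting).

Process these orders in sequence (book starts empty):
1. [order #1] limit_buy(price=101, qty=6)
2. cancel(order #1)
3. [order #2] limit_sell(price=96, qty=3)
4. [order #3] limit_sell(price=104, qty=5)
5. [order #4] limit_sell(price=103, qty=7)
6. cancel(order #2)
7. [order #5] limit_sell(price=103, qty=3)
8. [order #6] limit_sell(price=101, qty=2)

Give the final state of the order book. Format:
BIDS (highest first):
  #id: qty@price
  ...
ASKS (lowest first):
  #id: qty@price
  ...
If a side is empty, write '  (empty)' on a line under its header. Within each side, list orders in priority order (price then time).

After op 1 [order #1] limit_buy(price=101, qty=6): fills=none; bids=[#1:6@101] asks=[-]
After op 2 cancel(order #1): fills=none; bids=[-] asks=[-]
After op 3 [order #2] limit_sell(price=96, qty=3): fills=none; bids=[-] asks=[#2:3@96]
After op 4 [order #3] limit_sell(price=104, qty=5): fills=none; bids=[-] asks=[#2:3@96 #3:5@104]
After op 5 [order #4] limit_sell(price=103, qty=7): fills=none; bids=[-] asks=[#2:3@96 #4:7@103 #3:5@104]
After op 6 cancel(order #2): fills=none; bids=[-] asks=[#4:7@103 #3:5@104]
After op 7 [order #5] limit_sell(price=103, qty=3): fills=none; bids=[-] asks=[#4:7@103 #5:3@103 #3:5@104]
After op 8 [order #6] limit_sell(price=101, qty=2): fills=none; bids=[-] asks=[#6:2@101 #4:7@103 #5:3@103 #3:5@104]

Answer: BIDS (highest first):
  (empty)
ASKS (lowest first):
  #6: 2@101
  #4: 7@103
  #5: 3@103
  #3: 5@104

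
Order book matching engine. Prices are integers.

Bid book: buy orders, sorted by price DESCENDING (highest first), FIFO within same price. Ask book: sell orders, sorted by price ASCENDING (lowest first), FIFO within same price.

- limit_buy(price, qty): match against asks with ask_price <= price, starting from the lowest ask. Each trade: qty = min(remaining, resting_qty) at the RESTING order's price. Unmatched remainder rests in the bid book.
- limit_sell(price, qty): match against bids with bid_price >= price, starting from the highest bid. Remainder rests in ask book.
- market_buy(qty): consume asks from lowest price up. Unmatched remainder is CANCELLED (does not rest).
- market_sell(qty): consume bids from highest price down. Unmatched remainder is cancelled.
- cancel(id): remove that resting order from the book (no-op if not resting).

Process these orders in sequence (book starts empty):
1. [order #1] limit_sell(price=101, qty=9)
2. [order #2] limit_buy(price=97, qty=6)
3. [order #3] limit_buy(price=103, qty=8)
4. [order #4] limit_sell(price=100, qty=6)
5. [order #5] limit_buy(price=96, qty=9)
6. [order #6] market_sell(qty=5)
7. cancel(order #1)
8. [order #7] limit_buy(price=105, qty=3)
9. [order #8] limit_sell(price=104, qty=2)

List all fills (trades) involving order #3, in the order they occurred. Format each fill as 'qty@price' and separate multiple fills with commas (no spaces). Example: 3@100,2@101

After op 1 [order #1] limit_sell(price=101, qty=9): fills=none; bids=[-] asks=[#1:9@101]
After op 2 [order #2] limit_buy(price=97, qty=6): fills=none; bids=[#2:6@97] asks=[#1:9@101]
After op 3 [order #3] limit_buy(price=103, qty=8): fills=#3x#1:8@101; bids=[#2:6@97] asks=[#1:1@101]
After op 4 [order #4] limit_sell(price=100, qty=6): fills=none; bids=[#2:6@97] asks=[#4:6@100 #1:1@101]
After op 5 [order #5] limit_buy(price=96, qty=9): fills=none; bids=[#2:6@97 #5:9@96] asks=[#4:6@100 #1:1@101]
After op 6 [order #6] market_sell(qty=5): fills=#2x#6:5@97; bids=[#2:1@97 #5:9@96] asks=[#4:6@100 #1:1@101]
After op 7 cancel(order #1): fills=none; bids=[#2:1@97 #5:9@96] asks=[#4:6@100]
After op 8 [order #7] limit_buy(price=105, qty=3): fills=#7x#4:3@100; bids=[#2:1@97 #5:9@96] asks=[#4:3@100]
After op 9 [order #8] limit_sell(price=104, qty=2): fills=none; bids=[#2:1@97 #5:9@96] asks=[#4:3@100 #8:2@104]

Answer: 8@101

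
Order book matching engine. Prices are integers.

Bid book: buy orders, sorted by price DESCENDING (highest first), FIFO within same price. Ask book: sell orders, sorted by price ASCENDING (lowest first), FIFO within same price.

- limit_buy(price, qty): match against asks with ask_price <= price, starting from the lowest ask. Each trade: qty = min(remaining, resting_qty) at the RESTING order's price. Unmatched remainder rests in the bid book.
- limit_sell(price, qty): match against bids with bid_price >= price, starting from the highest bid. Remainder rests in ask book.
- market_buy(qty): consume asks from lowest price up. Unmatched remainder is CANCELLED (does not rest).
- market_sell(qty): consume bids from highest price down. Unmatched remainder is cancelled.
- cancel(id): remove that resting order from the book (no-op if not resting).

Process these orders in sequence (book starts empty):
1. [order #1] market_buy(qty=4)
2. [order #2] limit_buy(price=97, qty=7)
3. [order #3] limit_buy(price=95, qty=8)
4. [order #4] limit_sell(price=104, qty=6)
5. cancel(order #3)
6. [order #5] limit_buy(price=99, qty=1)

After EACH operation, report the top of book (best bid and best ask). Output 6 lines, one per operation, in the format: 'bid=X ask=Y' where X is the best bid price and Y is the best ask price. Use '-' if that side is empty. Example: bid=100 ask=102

After op 1 [order #1] market_buy(qty=4): fills=none; bids=[-] asks=[-]
After op 2 [order #2] limit_buy(price=97, qty=7): fills=none; bids=[#2:7@97] asks=[-]
After op 3 [order #3] limit_buy(price=95, qty=8): fills=none; bids=[#2:7@97 #3:8@95] asks=[-]
After op 4 [order #4] limit_sell(price=104, qty=6): fills=none; bids=[#2:7@97 #3:8@95] asks=[#4:6@104]
After op 5 cancel(order #3): fills=none; bids=[#2:7@97] asks=[#4:6@104]
After op 6 [order #5] limit_buy(price=99, qty=1): fills=none; bids=[#5:1@99 #2:7@97] asks=[#4:6@104]

Answer: bid=- ask=-
bid=97 ask=-
bid=97 ask=-
bid=97 ask=104
bid=97 ask=104
bid=99 ask=104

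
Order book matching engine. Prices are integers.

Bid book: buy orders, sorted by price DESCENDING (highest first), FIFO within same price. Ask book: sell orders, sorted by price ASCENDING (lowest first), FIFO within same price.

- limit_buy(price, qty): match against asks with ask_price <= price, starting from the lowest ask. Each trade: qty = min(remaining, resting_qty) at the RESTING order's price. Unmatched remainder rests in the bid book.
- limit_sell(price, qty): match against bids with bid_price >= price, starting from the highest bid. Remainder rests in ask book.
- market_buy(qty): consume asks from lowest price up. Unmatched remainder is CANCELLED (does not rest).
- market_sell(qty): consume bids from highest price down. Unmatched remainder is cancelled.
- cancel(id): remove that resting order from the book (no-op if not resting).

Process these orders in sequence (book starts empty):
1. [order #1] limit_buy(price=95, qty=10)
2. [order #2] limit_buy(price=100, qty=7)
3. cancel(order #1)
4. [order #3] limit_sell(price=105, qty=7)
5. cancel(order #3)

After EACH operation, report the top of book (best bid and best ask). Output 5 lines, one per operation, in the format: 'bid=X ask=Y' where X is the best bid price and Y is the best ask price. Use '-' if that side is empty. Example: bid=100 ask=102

Answer: bid=95 ask=-
bid=100 ask=-
bid=100 ask=-
bid=100 ask=105
bid=100 ask=-

Derivation:
After op 1 [order #1] limit_buy(price=95, qty=10): fills=none; bids=[#1:10@95] asks=[-]
After op 2 [order #2] limit_buy(price=100, qty=7): fills=none; bids=[#2:7@100 #1:10@95] asks=[-]
After op 3 cancel(order #1): fills=none; bids=[#2:7@100] asks=[-]
After op 4 [order #3] limit_sell(price=105, qty=7): fills=none; bids=[#2:7@100] asks=[#3:7@105]
After op 5 cancel(order #3): fills=none; bids=[#2:7@100] asks=[-]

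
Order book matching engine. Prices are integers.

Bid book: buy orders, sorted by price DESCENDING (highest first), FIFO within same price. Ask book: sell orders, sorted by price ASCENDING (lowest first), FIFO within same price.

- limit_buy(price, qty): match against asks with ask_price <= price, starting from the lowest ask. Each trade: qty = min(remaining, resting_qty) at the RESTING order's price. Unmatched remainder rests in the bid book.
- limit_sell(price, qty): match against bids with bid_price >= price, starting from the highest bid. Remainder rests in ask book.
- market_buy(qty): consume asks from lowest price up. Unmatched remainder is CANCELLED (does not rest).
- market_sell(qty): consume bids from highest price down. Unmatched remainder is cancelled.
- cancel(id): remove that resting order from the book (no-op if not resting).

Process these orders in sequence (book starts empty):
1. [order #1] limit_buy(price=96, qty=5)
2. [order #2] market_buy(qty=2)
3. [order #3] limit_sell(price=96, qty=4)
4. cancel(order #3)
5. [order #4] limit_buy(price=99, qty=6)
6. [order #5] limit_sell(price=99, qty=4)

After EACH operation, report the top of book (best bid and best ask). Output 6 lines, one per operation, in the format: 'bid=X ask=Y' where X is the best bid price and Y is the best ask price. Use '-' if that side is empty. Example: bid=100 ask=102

Answer: bid=96 ask=-
bid=96 ask=-
bid=96 ask=-
bid=96 ask=-
bid=99 ask=-
bid=99 ask=-

Derivation:
After op 1 [order #1] limit_buy(price=96, qty=5): fills=none; bids=[#1:5@96] asks=[-]
After op 2 [order #2] market_buy(qty=2): fills=none; bids=[#1:5@96] asks=[-]
After op 3 [order #3] limit_sell(price=96, qty=4): fills=#1x#3:4@96; bids=[#1:1@96] asks=[-]
After op 4 cancel(order #3): fills=none; bids=[#1:1@96] asks=[-]
After op 5 [order #4] limit_buy(price=99, qty=6): fills=none; bids=[#4:6@99 #1:1@96] asks=[-]
After op 6 [order #5] limit_sell(price=99, qty=4): fills=#4x#5:4@99; bids=[#4:2@99 #1:1@96] asks=[-]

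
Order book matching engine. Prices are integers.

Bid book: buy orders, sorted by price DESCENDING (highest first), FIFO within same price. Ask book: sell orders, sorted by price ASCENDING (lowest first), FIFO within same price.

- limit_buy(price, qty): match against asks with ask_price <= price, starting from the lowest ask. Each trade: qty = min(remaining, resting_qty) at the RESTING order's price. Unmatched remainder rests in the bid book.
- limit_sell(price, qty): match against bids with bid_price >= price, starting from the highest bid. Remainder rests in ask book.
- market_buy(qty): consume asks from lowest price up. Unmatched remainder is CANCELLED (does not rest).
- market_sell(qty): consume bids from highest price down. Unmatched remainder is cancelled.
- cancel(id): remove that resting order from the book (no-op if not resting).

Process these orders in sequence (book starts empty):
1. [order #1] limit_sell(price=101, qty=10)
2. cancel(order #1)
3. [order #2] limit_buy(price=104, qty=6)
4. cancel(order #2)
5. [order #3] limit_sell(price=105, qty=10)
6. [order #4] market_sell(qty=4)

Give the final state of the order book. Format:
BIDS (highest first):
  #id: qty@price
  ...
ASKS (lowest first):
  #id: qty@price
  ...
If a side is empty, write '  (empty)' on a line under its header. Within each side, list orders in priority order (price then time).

Answer: BIDS (highest first):
  (empty)
ASKS (lowest first):
  #3: 10@105

Derivation:
After op 1 [order #1] limit_sell(price=101, qty=10): fills=none; bids=[-] asks=[#1:10@101]
After op 2 cancel(order #1): fills=none; bids=[-] asks=[-]
After op 3 [order #2] limit_buy(price=104, qty=6): fills=none; bids=[#2:6@104] asks=[-]
After op 4 cancel(order #2): fills=none; bids=[-] asks=[-]
After op 5 [order #3] limit_sell(price=105, qty=10): fills=none; bids=[-] asks=[#3:10@105]
After op 6 [order #4] market_sell(qty=4): fills=none; bids=[-] asks=[#3:10@105]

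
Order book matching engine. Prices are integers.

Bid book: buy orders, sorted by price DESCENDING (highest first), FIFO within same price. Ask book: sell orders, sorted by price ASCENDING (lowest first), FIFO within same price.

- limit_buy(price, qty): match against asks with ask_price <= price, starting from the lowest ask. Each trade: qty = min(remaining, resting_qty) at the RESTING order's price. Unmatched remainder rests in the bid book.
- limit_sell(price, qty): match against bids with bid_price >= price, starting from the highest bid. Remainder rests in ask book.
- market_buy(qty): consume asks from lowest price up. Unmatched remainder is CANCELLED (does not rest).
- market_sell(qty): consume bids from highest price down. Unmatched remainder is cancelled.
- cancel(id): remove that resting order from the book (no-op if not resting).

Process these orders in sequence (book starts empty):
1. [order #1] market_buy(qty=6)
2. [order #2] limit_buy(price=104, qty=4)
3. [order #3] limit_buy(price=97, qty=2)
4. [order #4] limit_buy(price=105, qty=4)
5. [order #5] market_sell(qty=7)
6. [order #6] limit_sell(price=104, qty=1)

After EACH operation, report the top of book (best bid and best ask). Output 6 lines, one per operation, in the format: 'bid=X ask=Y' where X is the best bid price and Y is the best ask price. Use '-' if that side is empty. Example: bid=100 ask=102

After op 1 [order #1] market_buy(qty=6): fills=none; bids=[-] asks=[-]
After op 2 [order #2] limit_buy(price=104, qty=4): fills=none; bids=[#2:4@104] asks=[-]
After op 3 [order #3] limit_buy(price=97, qty=2): fills=none; bids=[#2:4@104 #3:2@97] asks=[-]
After op 4 [order #4] limit_buy(price=105, qty=4): fills=none; bids=[#4:4@105 #2:4@104 #3:2@97] asks=[-]
After op 5 [order #5] market_sell(qty=7): fills=#4x#5:4@105 #2x#5:3@104; bids=[#2:1@104 #3:2@97] asks=[-]
After op 6 [order #6] limit_sell(price=104, qty=1): fills=#2x#6:1@104; bids=[#3:2@97] asks=[-]

Answer: bid=- ask=-
bid=104 ask=-
bid=104 ask=-
bid=105 ask=-
bid=104 ask=-
bid=97 ask=-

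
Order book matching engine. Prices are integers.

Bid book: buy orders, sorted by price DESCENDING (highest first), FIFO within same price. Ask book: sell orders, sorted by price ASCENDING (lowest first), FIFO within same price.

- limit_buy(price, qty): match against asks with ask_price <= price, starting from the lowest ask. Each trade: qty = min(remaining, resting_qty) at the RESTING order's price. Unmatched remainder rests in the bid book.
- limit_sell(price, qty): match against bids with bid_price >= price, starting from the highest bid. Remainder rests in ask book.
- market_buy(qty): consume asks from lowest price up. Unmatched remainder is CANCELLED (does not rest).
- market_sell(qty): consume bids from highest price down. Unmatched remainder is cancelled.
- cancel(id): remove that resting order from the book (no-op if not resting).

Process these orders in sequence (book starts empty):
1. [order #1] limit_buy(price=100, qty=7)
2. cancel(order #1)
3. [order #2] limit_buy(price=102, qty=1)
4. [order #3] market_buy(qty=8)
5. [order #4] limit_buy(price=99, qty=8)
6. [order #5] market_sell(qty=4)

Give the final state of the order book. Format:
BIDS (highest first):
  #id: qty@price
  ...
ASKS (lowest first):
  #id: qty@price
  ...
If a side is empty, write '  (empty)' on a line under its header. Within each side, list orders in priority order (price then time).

After op 1 [order #1] limit_buy(price=100, qty=7): fills=none; bids=[#1:7@100] asks=[-]
After op 2 cancel(order #1): fills=none; bids=[-] asks=[-]
After op 3 [order #2] limit_buy(price=102, qty=1): fills=none; bids=[#2:1@102] asks=[-]
After op 4 [order #3] market_buy(qty=8): fills=none; bids=[#2:1@102] asks=[-]
After op 5 [order #4] limit_buy(price=99, qty=8): fills=none; bids=[#2:1@102 #4:8@99] asks=[-]
After op 6 [order #5] market_sell(qty=4): fills=#2x#5:1@102 #4x#5:3@99; bids=[#4:5@99] asks=[-]

Answer: BIDS (highest first):
  #4: 5@99
ASKS (lowest first):
  (empty)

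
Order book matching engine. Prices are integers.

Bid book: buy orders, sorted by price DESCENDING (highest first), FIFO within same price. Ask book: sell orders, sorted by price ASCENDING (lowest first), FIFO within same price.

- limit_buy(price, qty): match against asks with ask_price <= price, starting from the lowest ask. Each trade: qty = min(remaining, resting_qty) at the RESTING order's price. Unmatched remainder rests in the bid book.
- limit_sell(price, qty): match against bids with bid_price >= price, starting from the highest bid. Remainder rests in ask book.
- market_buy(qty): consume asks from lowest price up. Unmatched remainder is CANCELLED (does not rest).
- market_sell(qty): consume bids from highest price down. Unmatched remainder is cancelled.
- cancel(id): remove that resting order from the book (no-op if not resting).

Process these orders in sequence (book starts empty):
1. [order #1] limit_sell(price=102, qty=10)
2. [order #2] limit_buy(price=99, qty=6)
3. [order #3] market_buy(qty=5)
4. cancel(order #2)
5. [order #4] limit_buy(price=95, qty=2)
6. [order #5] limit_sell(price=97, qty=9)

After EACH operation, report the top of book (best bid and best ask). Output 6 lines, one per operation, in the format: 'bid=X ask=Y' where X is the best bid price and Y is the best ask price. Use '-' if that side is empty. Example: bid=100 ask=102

After op 1 [order #1] limit_sell(price=102, qty=10): fills=none; bids=[-] asks=[#1:10@102]
After op 2 [order #2] limit_buy(price=99, qty=6): fills=none; bids=[#2:6@99] asks=[#1:10@102]
After op 3 [order #3] market_buy(qty=5): fills=#3x#1:5@102; bids=[#2:6@99] asks=[#1:5@102]
After op 4 cancel(order #2): fills=none; bids=[-] asks=[#1:5@102]
After op 5 [order #4] limit_buy(price=95, qty=2): fills=none; bids=[#4:2@95] asks=[#1:5@102]
After op 6 [order #5] limit_sell(price=97, qty=9): fills=none; bids=[#4:2@95] asks=[#5:9@97 #1:5@102]

Answer: bid=- ask=102
bid=99 ask=102
bid=99 ask=102
bid=- ask=102
bid=95 ask=102
bid=95 ask=97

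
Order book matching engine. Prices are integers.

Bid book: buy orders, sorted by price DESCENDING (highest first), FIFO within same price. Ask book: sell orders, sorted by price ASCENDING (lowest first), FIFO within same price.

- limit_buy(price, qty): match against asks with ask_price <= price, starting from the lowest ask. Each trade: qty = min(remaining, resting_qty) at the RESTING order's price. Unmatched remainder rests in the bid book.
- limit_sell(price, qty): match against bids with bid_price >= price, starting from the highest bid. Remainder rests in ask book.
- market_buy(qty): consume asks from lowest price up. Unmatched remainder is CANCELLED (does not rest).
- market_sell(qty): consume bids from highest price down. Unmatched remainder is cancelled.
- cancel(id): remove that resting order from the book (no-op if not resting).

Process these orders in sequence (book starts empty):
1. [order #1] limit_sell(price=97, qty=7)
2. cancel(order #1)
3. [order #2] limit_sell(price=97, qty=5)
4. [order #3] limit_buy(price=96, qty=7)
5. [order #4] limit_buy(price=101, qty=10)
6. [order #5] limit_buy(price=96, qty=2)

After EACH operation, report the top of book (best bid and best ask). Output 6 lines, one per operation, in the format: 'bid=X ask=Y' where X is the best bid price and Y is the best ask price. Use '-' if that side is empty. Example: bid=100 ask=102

Answer: bid=- ask=97
bid=- ask=-
bid=- ask=97
bid=96 ask=97
bid=101 ask=-
bid=101 ask=-

Derivation:
After op 1 [order #1] limit_sell(price=97, qty=7): fills=none; bids=[-] asks=[#1:7@97]
After op 2 cancel(order #1): fills=none; bids=[-] asks=[-]
After op 3 [order #2] limit_sell(price=97, qty=5): fills=none; bids=[-] asks=[#2:5@97]
After op 4 [order #3] limit_buy(price=96, qty=7): fills=none; bids=[#3:7@96] asks=[#2:5@97]
After op 5 [order #4] limit_buy(price=101, qty=10): fills=#4x#2:5@97; bids=[#4:5@101 #3:7@96] asks=[-]
After op 6 [order #5] limit_buy(price=96, qty=2): fills=none; bids=[#4:5@101 #3:7@96 #5:2@96] asks=[-]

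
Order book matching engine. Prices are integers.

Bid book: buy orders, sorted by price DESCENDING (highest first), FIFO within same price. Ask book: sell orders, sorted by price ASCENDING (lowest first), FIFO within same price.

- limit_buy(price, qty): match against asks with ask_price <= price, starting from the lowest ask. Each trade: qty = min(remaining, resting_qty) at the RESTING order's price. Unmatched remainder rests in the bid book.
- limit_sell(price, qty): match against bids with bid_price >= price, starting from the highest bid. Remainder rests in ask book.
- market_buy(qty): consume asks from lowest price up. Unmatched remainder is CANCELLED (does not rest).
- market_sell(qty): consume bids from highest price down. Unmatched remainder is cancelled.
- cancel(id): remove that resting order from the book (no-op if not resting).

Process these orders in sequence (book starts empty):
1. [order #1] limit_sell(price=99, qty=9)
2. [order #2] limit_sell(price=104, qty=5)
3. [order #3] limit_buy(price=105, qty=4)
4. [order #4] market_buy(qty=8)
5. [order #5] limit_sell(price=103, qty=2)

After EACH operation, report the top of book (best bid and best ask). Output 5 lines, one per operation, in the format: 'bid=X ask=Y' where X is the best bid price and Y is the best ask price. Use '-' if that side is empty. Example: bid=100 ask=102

After op 1 [order #1] limit_sell(price=99, qty=9): fills=none; bids=[-] asks=[#1:9@99]
After op 2 [order #2] limit_sell(price=104, qty=5): fills=none; bids=[-] asks=[#1:9@99 #2:5@104]
After op 3 [order #3] limit_buy(price=105, qty=4): fills=#3x#1:4@99; bids=[-] asks=[#1:5@99 #2:5@104]
After op 4 [order #4] market_buy(qty=8): fills=#4x#1:5@99 #4x#2:3@104; bids=[-] asks=[#2:2@104]
After op 5 [order #5] limit_sell(price=103, qty=2): fills=none; bids=[-] asks=[#5:2@103 #2:2@104]

Answer: bid=- ask=99
bid=- ask=99
bid=- ask=99
bid=- ask=104
bid=- ask=103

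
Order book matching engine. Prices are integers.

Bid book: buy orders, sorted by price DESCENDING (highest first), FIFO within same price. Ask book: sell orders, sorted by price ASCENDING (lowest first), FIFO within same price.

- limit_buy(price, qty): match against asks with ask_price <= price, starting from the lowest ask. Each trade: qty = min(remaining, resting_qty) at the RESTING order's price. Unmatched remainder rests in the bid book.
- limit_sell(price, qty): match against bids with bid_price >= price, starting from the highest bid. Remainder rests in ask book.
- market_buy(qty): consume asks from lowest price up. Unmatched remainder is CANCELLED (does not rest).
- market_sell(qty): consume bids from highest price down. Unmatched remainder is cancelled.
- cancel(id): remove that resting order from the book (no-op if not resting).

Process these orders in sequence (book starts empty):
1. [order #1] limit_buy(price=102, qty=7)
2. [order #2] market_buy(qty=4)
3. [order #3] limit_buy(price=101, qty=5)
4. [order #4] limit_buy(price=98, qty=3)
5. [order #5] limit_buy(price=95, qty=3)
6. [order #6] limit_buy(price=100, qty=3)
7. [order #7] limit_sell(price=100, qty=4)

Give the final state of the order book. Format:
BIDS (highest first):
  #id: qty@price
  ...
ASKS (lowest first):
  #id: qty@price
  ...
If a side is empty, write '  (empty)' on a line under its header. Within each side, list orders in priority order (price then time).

Answer: BIDS (highest first):
  #1: 3@102
  #3: 5@101
  #6: 3@100
  #4: 3@98
  #5: 3@95
ASKS (lowest first):
  (empty)

Derivation:
After op 1 [order #1] limit_buy(price=102, qty=7): fills=none; bids=[#1:7@102] asks=[-]
After op 2 [order #2] market_buy(qty=4): fills=none; bids=[#1:7@102] asks=[-]
After op 3 [order #3] limit_buy(price=101, qty=5): fills=none; bids=[#1:7@102 #3:5@101] asks=[-]
After op 4 [order #4] limit_buy(price=98, qty=3): fills=none; bids=[#1:7@102 #3:5@101 #4:3@98] asks=[-]
After op 5 [order #5] limit_buy(price=95, qty=3): fills=none; bids=[#1:7@102 #3:5@101 #4:3@98 #5:3@95] asks=[-]
After op 6 [order #6] limit_buy(price=100, qty=3): fills=none; bids=[#1:7@102 #3:5@101 #6:3@100 #4:3@98 #5:3@95] asks=[-]
After op 7 [order #7] limit_sell(price=100, qty=4): fills=#1x#7:4@102; bids=[#1:3@102 #3:5@101 #6:3@100 #4:3@98 #5:3@95] asks=[-]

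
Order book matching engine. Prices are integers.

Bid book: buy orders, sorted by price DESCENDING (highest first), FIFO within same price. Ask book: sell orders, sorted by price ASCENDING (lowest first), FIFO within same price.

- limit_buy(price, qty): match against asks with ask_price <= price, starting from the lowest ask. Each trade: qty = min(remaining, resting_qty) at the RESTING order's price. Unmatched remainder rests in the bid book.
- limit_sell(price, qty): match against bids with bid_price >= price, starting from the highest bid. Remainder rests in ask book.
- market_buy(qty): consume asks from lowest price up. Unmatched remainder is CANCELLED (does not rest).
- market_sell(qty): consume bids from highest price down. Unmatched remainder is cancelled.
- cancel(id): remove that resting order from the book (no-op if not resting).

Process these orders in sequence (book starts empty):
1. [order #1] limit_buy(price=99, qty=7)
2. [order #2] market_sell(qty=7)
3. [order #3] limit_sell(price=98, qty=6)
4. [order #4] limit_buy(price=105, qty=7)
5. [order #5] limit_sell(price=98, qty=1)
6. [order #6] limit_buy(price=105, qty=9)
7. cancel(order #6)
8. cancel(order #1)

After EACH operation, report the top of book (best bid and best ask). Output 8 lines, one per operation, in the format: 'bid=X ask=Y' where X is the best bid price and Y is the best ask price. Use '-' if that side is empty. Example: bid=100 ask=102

After op 1 [order #1] limit_buy(price=99, qty=7): fills=none; bids=[#1:7@99] asks=[-]
After op 2 [order #2] market_sell(qty=7): fills=#1x#2:7@99; bids=[-] asks=[-]
After op 3 [order #3] limit_sell(price=98, qty=6): fills=none; bids=[-] asks=[#3:6@98]
After op 4 [order #4] limit_buy(price=105, qty=7): fills=#4x#3:6@98; bids=[#4:1@105] asks=[-]
After op 5 [order #5] limit_sell(price=98, qty=1): fills=#4x#5:1@105; bids=[-] asks=[-]
After op 6 [order #6] limit_buy(price=105, qty=9): fills=none; bids=[#6:9@105] asks=[-]
After op 7 cancel(order #6): fills=none; bids=[-] asks=[-]
After op 8 cancel(order #1): fills=none; bids=[-] asks=[-]

Answer: bid=99 ask=-
bid=- ask=-
bid=- ask=98
bid=105 ask=-
bid=- ask=-
bid=105 ask=-
bid=- ask=-
bid=- ask=-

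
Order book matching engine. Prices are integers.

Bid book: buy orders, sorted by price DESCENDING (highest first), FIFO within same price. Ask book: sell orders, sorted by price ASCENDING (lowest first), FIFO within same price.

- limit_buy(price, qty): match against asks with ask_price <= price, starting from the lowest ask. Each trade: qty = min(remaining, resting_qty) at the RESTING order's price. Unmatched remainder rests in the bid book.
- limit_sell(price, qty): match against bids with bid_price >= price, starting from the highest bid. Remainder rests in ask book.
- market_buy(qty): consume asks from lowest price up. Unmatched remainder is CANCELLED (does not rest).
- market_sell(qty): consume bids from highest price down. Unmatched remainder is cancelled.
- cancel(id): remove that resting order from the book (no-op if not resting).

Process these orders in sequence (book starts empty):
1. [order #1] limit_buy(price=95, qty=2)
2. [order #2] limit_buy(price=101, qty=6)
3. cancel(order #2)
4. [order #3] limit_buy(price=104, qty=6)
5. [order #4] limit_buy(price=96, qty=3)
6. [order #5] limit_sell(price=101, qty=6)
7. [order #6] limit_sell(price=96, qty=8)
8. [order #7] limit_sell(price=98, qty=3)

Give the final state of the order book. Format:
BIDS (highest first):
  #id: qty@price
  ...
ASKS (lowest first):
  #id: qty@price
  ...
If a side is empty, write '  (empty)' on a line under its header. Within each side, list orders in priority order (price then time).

After op 1 [order #1] limit_buy(price=95, qty=2): fills=none; bids=[#1:2@95] asks=[-]
After op 2 [order #2] limit_buy(price=101, qty=6): fills=none; bids=[#2:6@101 #1:2@95] asks=[-]
After op 3 cancel(order #2): fills=none; bids=[#1:2@95] asks=[-]
After op 4 [order #3] limit_buy(price=104, qty=6): fills=none; bids=[#3:6@104 #1:2@95] asks=[-]
After op 5 [order #4] limit_buy(price=96, qty=3): fills=none; bids=[#3:6@104 #4:3@96 #1:2@95] asks=[-]
After op 6 [order #5] limit_sell(price=101, qty=6): fills=#3x#5:6@104; bids=[#4:3@96 #1:2@95] asks=[-]
After op 7 [order #6] limit_sell(price=96, qty=8): fills=#4x#6:3@96; bids=[#1:2@95] asks=[#6:5@96]
After op 8 [order #7] limit_sell(price=98, qty=3): fills=none; bids=[#1:2@95] asks=[#6:5@96 #7:3@98]

Answer: BIDS (highest first):
  #1: 2@95
ASKS (lowest first):
  #6: 5@96
  #7: 3@98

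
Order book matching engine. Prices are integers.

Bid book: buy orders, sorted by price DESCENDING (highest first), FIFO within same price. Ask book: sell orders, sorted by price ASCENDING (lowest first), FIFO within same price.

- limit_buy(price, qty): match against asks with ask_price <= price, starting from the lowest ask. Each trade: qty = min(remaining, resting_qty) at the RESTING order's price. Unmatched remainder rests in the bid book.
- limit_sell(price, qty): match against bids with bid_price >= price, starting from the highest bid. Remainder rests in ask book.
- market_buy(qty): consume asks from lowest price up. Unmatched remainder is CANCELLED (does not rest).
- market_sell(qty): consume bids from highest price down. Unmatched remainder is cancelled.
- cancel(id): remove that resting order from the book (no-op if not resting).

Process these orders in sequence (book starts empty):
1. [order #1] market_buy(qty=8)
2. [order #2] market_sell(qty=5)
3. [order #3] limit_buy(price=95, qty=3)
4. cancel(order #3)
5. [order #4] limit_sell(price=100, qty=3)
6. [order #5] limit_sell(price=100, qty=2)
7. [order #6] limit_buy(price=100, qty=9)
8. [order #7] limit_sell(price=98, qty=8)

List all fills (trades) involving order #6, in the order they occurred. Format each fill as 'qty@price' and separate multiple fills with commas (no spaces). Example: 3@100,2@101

Answer: 3@100,2@100,4@100

Derivation:
After op 1 [order #1] market_buy(qty=8): fills=none; bids=[-] asks=[-]
After op 2 [order #2] market_sell(qty=5): fills=none; bids=[-] asks=[-]
After op 3 [order #3] limit_buy(price=95, qty=3): fills=none; bids=[#3:3@95] asks=[-]
After op 4 cancel(order #3): fills=none; bids=[-] asks=[-]
After op 5 [order #4] limit_sell(price=100, qty=3): fills=none; bids=[-] asks=[#4:3@100]
After op 6 [order #5] limit_sell(price=100, qty=2): fills=none; bids=[-] asks=[#4:3@100 #5:2@100]
After op 7 [order #6] limit_buy(price=100, qty=9): fills=#6x#4:3@100 #6x#5:2@100; bids=[#6:4@100] asks=[-]
After op 8 [order #7] limit_sell(price=98, qty=8): fills=#6x#7:4@100; bids=[-] asks=[#7:4@98]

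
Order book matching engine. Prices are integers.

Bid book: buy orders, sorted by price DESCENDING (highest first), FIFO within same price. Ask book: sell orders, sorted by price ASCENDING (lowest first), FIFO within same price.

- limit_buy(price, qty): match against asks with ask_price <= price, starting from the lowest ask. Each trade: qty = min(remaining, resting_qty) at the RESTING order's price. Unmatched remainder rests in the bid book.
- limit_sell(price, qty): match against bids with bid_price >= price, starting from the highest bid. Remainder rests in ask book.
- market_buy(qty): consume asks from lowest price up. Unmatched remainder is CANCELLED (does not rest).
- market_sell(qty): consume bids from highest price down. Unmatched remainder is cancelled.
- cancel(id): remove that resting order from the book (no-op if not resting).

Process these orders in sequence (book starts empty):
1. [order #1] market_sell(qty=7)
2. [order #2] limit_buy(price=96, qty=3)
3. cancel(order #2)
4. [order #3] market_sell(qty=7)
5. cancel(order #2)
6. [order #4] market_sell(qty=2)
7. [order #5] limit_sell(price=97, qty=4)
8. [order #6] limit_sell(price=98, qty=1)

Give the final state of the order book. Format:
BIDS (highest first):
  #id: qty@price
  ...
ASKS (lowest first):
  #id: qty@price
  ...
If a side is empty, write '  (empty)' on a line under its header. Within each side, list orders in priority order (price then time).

After op 1 [order #1] market_sell(qty=7): fills=none; bids=[-] asks=[-]
After op 2 [order #2] limit_buy(price=96, qty=3): fills=none; bids=[#2:3@96] asks=[-]
After op 3 cancel(order #2): fills=none; bids=[-] asks=[-]
After op 4 [order #3] market_sell(qty=7): fills=none; bids=[-] asks=[-]
After op 5 cancel(order #2): fills=none; bids=[-] asks=[-]
After op 6 [order #4] market_sell(qty=2): fills=none; bids=[-] asks=[-]
After op 7 [order #5] limit_sell(price=97, qty=4): fills=none; bids=[-] asks=[#5:4@97]
After op 8 [order #6] limit_sell(price=98, qty=1): fills=none; bids=[-] asks=[#5:4@97 #6:1@98]

Answer: BIDS (highest first):
  (empty)
ASKS (lowest first):
  #5: 4@97
  #6: 1@98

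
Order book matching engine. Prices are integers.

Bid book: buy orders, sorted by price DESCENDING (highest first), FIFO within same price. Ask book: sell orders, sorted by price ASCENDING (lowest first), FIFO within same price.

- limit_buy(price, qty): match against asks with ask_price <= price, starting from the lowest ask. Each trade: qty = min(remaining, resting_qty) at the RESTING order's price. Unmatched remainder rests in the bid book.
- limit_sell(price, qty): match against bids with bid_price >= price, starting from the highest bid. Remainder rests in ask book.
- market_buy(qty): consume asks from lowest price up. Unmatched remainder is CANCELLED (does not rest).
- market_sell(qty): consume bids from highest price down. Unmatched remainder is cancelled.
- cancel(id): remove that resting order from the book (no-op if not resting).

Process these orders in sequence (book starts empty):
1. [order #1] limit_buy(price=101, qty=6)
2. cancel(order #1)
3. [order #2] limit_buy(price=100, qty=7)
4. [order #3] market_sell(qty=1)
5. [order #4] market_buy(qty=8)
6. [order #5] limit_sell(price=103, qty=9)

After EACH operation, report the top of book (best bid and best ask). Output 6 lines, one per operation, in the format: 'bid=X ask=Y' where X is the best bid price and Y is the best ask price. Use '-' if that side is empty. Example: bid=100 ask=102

Answer: bid=101 ask=-
bid=- ask=-
bid=100 ask=-
bid=100 ask=-
bid=100 ask=-
bid=100 ask=103

Derivation:
After op 1 [order #1] limit_buy(price=101, qty=6): fills=none; bids=[#1:6@101] asks=[-]
After op 2 cancel(order #1): fills=none; bids=[-] asks=[-]
After op 3 [order #2] limit_buy(price=100, qty=7): fills=none; bids=[#2:7@100] asks=[-]
After op 4 [order #3] market_sell(qty=1): fills=#2x#3:1@100; bids=[#2:6@100] asks=[-]
After op 5 [order #4] market_buy(qty=8): fills=none; bids=[#2:6@100] asks=[-]
After op 6 [order #5] limit_sell(price=103, qty=9): fills=none; bids=[#2:6@100] asks=[#5:9@103]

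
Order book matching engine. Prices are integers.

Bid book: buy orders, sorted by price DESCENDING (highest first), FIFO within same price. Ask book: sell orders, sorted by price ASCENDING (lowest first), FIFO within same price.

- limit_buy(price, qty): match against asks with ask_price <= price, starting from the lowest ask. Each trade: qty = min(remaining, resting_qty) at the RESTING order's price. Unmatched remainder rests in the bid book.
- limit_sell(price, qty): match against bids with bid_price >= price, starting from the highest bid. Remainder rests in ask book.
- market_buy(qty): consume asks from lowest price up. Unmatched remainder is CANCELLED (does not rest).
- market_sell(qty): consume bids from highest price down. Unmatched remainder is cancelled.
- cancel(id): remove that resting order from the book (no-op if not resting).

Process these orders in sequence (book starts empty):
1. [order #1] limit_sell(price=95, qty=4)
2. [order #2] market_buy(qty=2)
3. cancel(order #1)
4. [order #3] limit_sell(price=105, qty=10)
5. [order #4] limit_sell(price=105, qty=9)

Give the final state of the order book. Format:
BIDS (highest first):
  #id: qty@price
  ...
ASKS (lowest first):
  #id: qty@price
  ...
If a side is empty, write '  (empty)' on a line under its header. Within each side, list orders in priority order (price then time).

Answer: BIDS (highest first):
  (empty)
ASKS (lowest first):
  #3: 10@105
  #4: 9@105

Derivation:
After op 1 [order #1] limit_sell(price=95, qty=4): fills=none; bids=[-] asks=[#1:4@95]
After op 2 [order #2] market_buy(qty=2): fills=#2x#1:2@95; bids=[-] asks=[#1:2@95]
After op 3 cancel(order #1): fills=none; bids=[-] asks=[-]
After op 4 [order #3] limit_sell(price=105, qty=10): fills=none; bids=[-] asks=[#3:10@105]
After op 5 [order #4] limit_sell(price=105, qty=9): fills=none; bids=[-] asks=[#3:10@105 #4:9@105]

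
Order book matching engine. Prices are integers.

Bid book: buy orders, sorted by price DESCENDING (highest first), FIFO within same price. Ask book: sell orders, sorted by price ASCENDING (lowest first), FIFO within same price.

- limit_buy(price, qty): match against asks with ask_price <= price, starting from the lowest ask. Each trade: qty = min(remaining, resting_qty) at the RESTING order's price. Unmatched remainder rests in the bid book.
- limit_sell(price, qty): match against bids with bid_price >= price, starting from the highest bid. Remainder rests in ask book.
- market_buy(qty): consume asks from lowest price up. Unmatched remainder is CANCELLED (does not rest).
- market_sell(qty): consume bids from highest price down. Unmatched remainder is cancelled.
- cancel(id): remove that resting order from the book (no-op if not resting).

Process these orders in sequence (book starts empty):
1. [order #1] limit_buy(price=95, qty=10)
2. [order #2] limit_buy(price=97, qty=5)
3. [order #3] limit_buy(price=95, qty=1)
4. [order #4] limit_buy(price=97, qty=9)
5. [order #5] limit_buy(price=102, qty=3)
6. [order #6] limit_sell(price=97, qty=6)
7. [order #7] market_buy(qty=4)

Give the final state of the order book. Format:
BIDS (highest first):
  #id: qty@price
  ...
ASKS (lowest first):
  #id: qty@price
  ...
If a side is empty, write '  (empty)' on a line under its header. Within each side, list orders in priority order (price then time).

Answer: BIDS (highest first):
  #2: 2@97
  #4: 9@97
  #1: 10@95
  #3: 1@95
ASKS (lowest first):
  (empty)

Derivation:
After op 1 [order #1] limit_buy(price=95, qty=10): fills=none; bids=[#1:10@95] asks=[-]
After op 2 [order #2] limit_buy(price=97, qty=5): fills=none; bids=[#2:5@97 #1:10@95] asks=[-]
After op 3 [order #3] limit_buy(price=95, qty=1): fills=none; bids=[#2:5@97 #1:10@95 #3:1@95] asks=[-]
After op 4 [order #4] limit_buy(price=97, qty=9): fills=none; bids=[#2:5@97 #4:9@97 #1:10@95 #3:1@95] asks=[-]
After op 5 [order #5] limit_buy(price=102, qty=3): fills=none; bids=[#5:3@102 #2:5@97 #4:9@97 #1:10@95 #3:1@95] asks=[-]
After op 6 [order #6] limit_sell(price=97, qty=6): fills=#5x#6:3@102 #2x#6:3@97; bids=[#2:2@97 #4:9@97 #1:10@95 #3:1@95] asks=[-]
After op 7 [order #7] market_buy(qty=4): fills=none; bids=[#2:2@97 #4:9@97 #1:10@95 #3:1@95] asks=[-]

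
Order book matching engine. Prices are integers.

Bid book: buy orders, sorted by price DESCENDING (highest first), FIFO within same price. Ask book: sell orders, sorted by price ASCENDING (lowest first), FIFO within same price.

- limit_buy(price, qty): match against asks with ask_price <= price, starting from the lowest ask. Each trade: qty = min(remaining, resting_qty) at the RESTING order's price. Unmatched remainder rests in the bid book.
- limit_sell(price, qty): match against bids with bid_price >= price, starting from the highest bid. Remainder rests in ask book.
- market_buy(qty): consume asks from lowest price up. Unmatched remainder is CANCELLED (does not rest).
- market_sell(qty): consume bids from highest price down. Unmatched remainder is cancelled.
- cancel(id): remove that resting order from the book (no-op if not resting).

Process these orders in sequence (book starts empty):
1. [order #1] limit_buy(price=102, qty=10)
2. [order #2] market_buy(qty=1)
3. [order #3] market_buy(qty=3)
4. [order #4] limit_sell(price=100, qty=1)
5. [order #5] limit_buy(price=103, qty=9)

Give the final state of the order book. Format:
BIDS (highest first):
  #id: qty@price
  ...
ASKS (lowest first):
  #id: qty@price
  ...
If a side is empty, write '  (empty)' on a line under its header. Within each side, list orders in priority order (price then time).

After op 1 [order #1] limit_buy(price=102, qty=10): fills=none; bids=[#1:10@102] asks=[-]
After op 2 [order #2] market_buy(qty=1): fills=none; bids=[#1:10@102] asks=[-]
After op 3 [order #3] market_buy(qty=3): fills=none; bids=[#1:10@102] asks=[-]
After op 4 [order #4] limit_sell(price=100, qty=1): fills=#1x#4:1@102; bids=[#1:9@102] asks=[-]
After op 5 [order #5] limit_buy(price=103, qty=9): fills=none; bids=[#5:9@103 #1:9@102] asks=[-]

Answer: BIDS (highest first):
  #5: 9@103
  #1: 9@102
ASKS (lowest first):
  (empty)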